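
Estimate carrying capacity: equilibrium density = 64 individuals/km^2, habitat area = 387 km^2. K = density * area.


K = 64 * 387 = 24768 individuals

24768 individuals


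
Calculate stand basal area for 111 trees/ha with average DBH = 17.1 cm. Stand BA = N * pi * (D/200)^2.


(D/200)^2 = (17.1/200)^2 = 0.0855^2 = 0.00731025
Individual BA = 3.141593 * 0.00731025 = 0.0229658 m^2
Stand BA = 111 * 0.0229658 = 2.54920 ≈ 2.55 m^2/ha

2.55 m^2/ha


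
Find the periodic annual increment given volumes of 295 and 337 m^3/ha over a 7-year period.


PAI = (V2 - V1) / period = (337 - 295) / 7 = 42 / 7 = 6.00 m^3/ha/yr

6.00 m^3/ha/yr


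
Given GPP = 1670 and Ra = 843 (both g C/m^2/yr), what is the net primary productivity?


NPP = GPP - Ra = 1670 - 843 = 827 g C/m^2/yr

827 g C/m^2/yr


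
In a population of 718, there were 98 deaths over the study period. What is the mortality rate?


Mortality rate = 98 / 718 = 0.136490 ≈ 0.1365

0.1365


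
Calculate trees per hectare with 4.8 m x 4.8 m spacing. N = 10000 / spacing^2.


N = 10000 / 4.8^2 = 10000 / 23.04 = 434.028 ≈ 434 trees/ha

434 trees/ha


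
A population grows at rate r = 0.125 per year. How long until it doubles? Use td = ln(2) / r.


td = ln(2) / 0.125 = 0.693147 / 0.125 = 5.54518 ≈ 5.5 years

5.5 years


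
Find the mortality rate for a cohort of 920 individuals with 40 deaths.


Mortality rate = 40 / 920 = 0.043478 ≈ 0.0435

0.0435


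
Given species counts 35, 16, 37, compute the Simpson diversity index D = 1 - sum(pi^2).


Total N = 35 + 16 + 37 = 88
Per-species terms:
  p = 35/88 = 0.397727; p^2 = 0.397727^2 = 0.158187
  p = 16/88 = 0.181818; p^2 = 0.181818^2 = 0.033058
  p = 37/88 = 0.420455; p^2 = 0.420455^2 = 0.176782
sum(p^2) = 0.158187 + 0.033058 + 0.176782 = 0.368027
D = 1 - 0.368027 = 0.631973 ≈ 0.6320

0.6320


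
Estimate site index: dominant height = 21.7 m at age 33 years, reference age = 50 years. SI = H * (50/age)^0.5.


50/33 = 1.51515
(1.51515)^0.5 = 1.23091
SI = 21.7 * 1.23091 = 26.7107 ≈ 26.7 m

26.7 m


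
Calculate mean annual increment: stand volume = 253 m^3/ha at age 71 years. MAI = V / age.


MAI = 253 / 71 = 3.5634 ≈ 3.56 m^3/ha/yr

3.56 m^3/ha/yr


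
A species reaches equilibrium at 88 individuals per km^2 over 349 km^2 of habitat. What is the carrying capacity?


K = 88 * 349 = 30712 individuals

30712 individuals


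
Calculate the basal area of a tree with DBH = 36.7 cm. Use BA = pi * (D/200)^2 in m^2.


D/200 = 36.7/200 = 0.1835 m
(D/200)^2 = 0.1835^2 = 0.03367225
BA = 3.141593 * 0.03367225 = 0.105785 ≈ 0.1058 m^2

0.1058 m^2


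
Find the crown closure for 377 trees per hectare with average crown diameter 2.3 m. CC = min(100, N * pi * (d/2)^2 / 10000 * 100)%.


(d/2)^2 = (2.3/2)^2 = 1.15^2 = 1.3225
Crown area = 3.141593 * 1.3225 = 4.15476 m^2
N * area / 10000 * 100 = 377 * 4.15476 / 10000 * 100 = 15.6634
CC = min(100, 15.6634) = 15.6634 ≈ 15.7%

15.7%


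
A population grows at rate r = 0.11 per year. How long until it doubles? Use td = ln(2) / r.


td = ln(2) / 0.11 = 0.693147 / 0.11 = 6.30134 ≈ 6.3 years

6.3 years


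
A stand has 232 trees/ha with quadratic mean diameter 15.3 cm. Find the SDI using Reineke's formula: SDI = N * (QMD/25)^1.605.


QMD/25 = 15.3/25 = 0.612
(0.612)^1.605 = exp(1.605 * ln(0.612)) = exp(1.605 * (-0.491023)) = exp(-0.788092) = 0.454712
SDI = 232 * 0.454712 = 105.493 ≈ 105

105


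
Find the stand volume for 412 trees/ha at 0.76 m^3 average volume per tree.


V_stand = 412 * 0.76 = 313.12 ≈ 313.1 m^3/ha

313.1 m^3/ha


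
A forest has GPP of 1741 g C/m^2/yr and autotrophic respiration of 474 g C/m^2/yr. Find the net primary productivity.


NPP = GPP - Ra = 1741 - 474 = 1267 g C/m^2/yr

1267 g C/m^2/yr


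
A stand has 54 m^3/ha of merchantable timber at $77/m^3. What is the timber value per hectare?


Value = 54 * 77 = $4158/ha

$4158/ha


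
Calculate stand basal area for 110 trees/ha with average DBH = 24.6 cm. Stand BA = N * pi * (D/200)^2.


(D/200)^2 = (24.6/200)^2 = 0.123^2 = 0.015129
Individual BA = 3.141593 * 0.015129 = 0.0475292 m^2
Stand BA = 110 * 0.0475292 = 5.22821 ≈ 5.23 m^2/ha

5.23 m^2/ha


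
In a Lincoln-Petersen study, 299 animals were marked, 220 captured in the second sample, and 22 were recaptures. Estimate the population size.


N = M * C / R = 299 * 220 / 22 = 65780 / 22 = 2990

2990 individuals


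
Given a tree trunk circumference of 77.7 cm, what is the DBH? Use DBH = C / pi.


DBH = C / pi = 77.7 / 3.141593 = 24.7327 ≈ 24.73 cm

24.73 cm


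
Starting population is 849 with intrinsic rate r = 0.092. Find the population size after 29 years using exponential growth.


r*t = 0.092 * 29 = 2.668
exp(2.668) = 14.4111
N = 849 * 14.4111 = 12235.0 ≈ 12235

12235


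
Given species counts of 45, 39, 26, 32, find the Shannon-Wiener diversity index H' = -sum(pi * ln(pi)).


Total N = 45 + 39 + 26 + 32 = 142
Per-species terms:
  p = 45/142 = 0.316901; ln(p) = -1.149166; p*ln(p) = 0.316901 * (-1.149166) = -0.364172
  p = 39/142 = 0.274648; ln(p) = -1.292265; p*ln(p) = 0.274648 * (-1.292265) = -0.354918
  p = 26/142 = 0.183099; ln(p) = -1.697728; p*ln(p) = 0.183099 * (-1.697728) = -0.310852
  p = 32/142 = 0.225352; ln(p) = -1.490092; p*ln(p) = 0.225352 * (-1.490092) = -0.335795
sum(p*ln(p)) = (-0.364172) + (-0.354918) + (-0.310852) + (-0.335795) = -1.365737
H' = -(-1.365737) = 1.365737 ≈ 1.3657

1.3657


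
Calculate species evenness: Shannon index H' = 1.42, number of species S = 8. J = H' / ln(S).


ln(8) = 2.07944
J = H' / ln(S) = 1.42 / 2.07944 = 0.682876 ≈ 0.6829

0.6829


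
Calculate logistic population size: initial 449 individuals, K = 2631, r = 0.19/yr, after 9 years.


(K - N0)/N0 = (2631 - 449)/449 = 2182/449 = 4.85969
r*t = 0.19 * 9 = 1.71; exp(-1.71) = 0.180866
4.85969 * 0.180866 = 0.878953
1 + 0.878953 = 1.87895
N = 2631 / 1.87895 = 1400.25 ≈ 1400

1400


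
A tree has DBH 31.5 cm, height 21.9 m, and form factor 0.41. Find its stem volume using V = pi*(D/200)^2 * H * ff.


(D/200)^2 = (31.5/200)^2 = 0.1575^2 = 0.02480625
BA = 3.141593 * 0.02480625 = 0.0779311 m^2
V = 0.0779311 * 21.9 * 0.41 = 0.699743 ≈ 0.700 m^3

0.700 m^3


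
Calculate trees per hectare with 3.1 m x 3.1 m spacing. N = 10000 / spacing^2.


N = 10000 / 3.1^2 = 10000 / 9.61 = 1040.58 ≈ 1041 trees/ha

1041 trees/ha


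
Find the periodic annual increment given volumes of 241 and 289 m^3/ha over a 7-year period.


PAI = (V2 - V1) / period = (289 - 241) / 7 = 48 / 7 = 6.8571 ≈ 6.86 m^3/ha/yr

6.86 m^3/ha/yr


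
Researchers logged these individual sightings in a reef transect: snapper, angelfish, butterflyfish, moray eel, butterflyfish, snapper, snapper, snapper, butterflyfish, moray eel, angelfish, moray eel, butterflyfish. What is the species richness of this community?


Total individuals logged = 13
Distinct species (count of individuals): snapper (4), angelfish (2), butterflyfish (4), moray eel (3)
Species richness = number of distinct species = 4

4


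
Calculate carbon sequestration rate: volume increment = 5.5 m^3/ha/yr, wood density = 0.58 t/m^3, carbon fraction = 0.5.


C = 5.5 * 0.58 * 0.5 = 1.595 ≈ 1.60 t C/ha/yr

1.60 t C/ha/yr


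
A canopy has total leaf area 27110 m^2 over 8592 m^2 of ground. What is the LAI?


LAI = 27110 / 8592 = 3.1553 ≈ 3.16

3.16


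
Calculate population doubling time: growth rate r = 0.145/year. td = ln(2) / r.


td = ln(2) / 0.145 = 0.693147 / 0.145 = 4.78032 ≈ 4.8 years

4.8 years


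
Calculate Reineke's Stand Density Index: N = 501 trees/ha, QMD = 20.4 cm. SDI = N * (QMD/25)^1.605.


QMD/25 = 20.4/25 = 0.816
(0.816)^1.605 = exp(1.605 * ln(0.816)) = exp(1.605 * (-0.203341)) = exp(-0.326362) = 0.721544
SDI = 501 * 0.721544 = 361.494 ≈ 361

361


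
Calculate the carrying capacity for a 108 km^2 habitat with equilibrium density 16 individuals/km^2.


K = 16 * 108 = 1728 individuals

1728 individuals


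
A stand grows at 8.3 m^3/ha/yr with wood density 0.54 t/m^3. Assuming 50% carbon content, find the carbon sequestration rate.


C = 8.3 * 0.54 * 0.5 = 2.241 ≈ 2.24 t C/ha/yr

2.24 t C/ha/yr


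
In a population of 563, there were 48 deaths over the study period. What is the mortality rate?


Mortality rate = 48 / 563 = 0.085258 ≈ 0.0853

0.0853


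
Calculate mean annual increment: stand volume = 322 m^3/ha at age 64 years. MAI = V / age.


MAI = 322 / 64 = 5.0313 ≈ 5.03 m^3/ha/yr

5.03 m^3/ha/yr


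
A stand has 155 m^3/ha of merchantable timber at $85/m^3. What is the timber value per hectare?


Value = 155 * 85 = $13175/ha

$13175/ha


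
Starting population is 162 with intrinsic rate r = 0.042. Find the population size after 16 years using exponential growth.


r*t = 0.042 * 16 = 0.672
exp(0.672) = 1.95815
N = 162 * 1.95815 = 317.220 ≈ 317

317


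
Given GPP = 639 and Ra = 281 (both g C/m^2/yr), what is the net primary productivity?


NPP = GPP - Ra = 639 - 281 = 358 g C/m^2/yr

358 g C/m^2/yr


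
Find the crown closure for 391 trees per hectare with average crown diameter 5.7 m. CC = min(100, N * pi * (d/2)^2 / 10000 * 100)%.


(d/2)^2 = (5.7/2)^2 = 2.85^2 = 8.1225
Crown area = 3.141593 * 8.1225 = 25.5176 m^2
N * area / 10000 * 100 = 391 * 25.5176 / 10000 * 100 = 99.7738
CC = min(100, 99.7738) = 99.7738 ≈ 99.8%

99.8%


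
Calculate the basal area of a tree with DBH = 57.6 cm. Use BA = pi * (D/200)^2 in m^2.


D/200 = 57.6/200 = 0.288 m
(D/200)^2 = 0.288^2 = 0.082944
BA = 3.141593 * 0.082944 = 0.260576 ≈ 0.2606 m^2

0.2606 m^2


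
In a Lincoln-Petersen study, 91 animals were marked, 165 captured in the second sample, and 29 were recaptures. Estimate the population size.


N = M * C / R = 91 * 165 / 29 = 15015 / 29 = 517.76 ≈ 518

518 individuals


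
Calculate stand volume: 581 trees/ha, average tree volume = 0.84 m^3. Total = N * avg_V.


V_stand = 581 * 0.84 = 488.04 ≈ 488.0 m^3/ha

488.0 m^3/ha


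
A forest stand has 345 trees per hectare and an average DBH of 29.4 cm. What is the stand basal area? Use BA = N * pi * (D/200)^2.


(D/200)^2 = (29.4/200)^2 = 0.147^2 = 0.021609
Individual BA = 3.141593 * 0.021609 = 0.0678867 m^2
Stand BA = 345 * 0.0678867 = 23.4209 ≈ 23.42 m^2/ha

23.42 m^2/ha


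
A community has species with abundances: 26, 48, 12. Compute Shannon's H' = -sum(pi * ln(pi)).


Total N = 26 + 48 + 12 = 86
Per-species terms:
  p = 26/86 = 0.302326; ln(p) = -1.196249; p*ln(p) = 0.302326 * (-1.196249) = -0.361657
  p = 48/86 = 0.558140; ln(p) = -0.583145; p*ln(p) = 0.558140 * (-0.583145) = -0.325477
  p = 12/86 = 0.139535; ln(p) = -1.969440; p*ln(p) = 0.139535 * (-1.969440) = -0.274806
sum(p*ln(p)) = (-0.361657) + (-0.325477) + (-0.274806) = -0.961940
H' = -(-0.961940) = 0.961940 ≈ 0.9619

0.9619


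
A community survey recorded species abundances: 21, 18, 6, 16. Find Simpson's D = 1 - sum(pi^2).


Total N = 21 + 18 + 6 + 16 = 61
Per-species terms:
  p = 21/61 = 0.344262; p^2 = 0.344262^2 = 0.118516
  p = 18/61 = 0.295082; p^2 = 0.295082^2 = 0.087073
  p = 6/61 = 0.098361; p^2 = 0.098361^2 = 0.009675
  p = 16/61 = 0.262295; p^2 = 0.262295^2 = 0.068799
sum(p^2) = 0.118516 + 0.087073 + 0.009675 + 0.068799 = 0.284063
D = 1 - 0.284063 = 0.715937 ≈ 0.7159

0.7159


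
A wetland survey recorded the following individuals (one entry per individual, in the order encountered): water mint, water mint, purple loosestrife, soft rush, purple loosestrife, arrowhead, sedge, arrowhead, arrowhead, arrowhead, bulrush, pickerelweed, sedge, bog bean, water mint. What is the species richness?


Total individuals logged = 15
Distinct species (count of individuals): water mint (3), purple loosestrife (2), soft rush (1), arrowhead (4), sedge (2), bulrush (1), pickerelweed (1), bog bean (1)
Species richness = number of distinct species = 8

8


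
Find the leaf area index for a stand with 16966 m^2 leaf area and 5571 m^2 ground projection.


LAI = 16966 / 5571 = 3.0454 ≈ 3.05

3.05


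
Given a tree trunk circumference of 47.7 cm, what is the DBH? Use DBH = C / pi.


DBH = C / pi = 47.7 / 3.141593 = 15.1834 ≈ 15.18 cm

15.18 cm


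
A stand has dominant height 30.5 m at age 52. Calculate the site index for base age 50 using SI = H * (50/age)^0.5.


50/52 = 0.961538
(0.961538)^0.5 = 0.980580
SI = 30.5 * 0.980580 = 29.9077 ≈ 29.9 m

29.9 m


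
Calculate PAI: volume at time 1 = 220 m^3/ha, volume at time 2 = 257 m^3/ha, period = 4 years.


PAI = (V2 - V1) / period = (257 - 220) / 4 = 37 / 4 = 9.25 m^3/ha/yr

9.25 m^3/ha/yr


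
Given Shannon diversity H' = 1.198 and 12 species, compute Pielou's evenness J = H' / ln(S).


ln(12) = 2.48491
J = H' / ln(S) = 1.198 / 2.48491 = 0.482110 ≈ 0.4821

0.4821


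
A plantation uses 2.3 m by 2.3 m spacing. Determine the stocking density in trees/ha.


N = 10000 / 2.3^2 = 10000 / 5.29 = 1890.36 ≈ 1890 trees/ha

1890 trees/ha


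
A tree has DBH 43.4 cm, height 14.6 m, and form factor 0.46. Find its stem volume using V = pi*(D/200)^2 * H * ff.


(D/200)^2 = (43.4/200)^2 = 0.217^2 = 0.047089
BA = 3.141593 * 0.047089 = 0.147934 m^2
V = 0.147934 * 14.6 * 0.46 = 0.993525 ≈ 0.994 m^3

0.994 m^3


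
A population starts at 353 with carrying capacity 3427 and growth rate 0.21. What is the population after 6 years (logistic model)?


(K - N0)/N0 = (3427 - 353)/353 = 3074/353 = 8.70822
r*t = 0.21 * 6 = 1.26; exp(-1.26) = 0.283654
8.70822 * 0.283654 = 2.47012
1 + 2.47012 = 3.47012
N = 3427 / 3.47012 = 987.574 ≈ 988

988


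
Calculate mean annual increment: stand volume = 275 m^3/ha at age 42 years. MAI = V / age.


MAI = 275 / 42 = 6.5476 ≈ 6.55 m^3/ha/yr

6.55 m^3/ha/yr


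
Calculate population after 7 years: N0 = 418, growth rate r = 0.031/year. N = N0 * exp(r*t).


r*t = 0.031 * 7 = 0.217
exp(0.217) = 1.24234
N = 418 * 1.24234 = 519.298 ≈ 519

519


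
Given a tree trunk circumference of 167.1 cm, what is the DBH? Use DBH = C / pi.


DBH = C / pi = 167.1 / 3.141593 = 53.1896 ≈ 53.19 cm

53.19 cm


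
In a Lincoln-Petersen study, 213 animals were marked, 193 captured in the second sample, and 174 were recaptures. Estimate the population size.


N = M * C / R = 213 * 193 / 174 = 41109 / 174 = 236.26 ≈ 236

236 individuals


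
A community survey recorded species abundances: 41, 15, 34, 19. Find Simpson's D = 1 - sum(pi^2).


Total N = 41 + 15 + 34 + 19 = 109
Per-species terms:
  p = 41/109 = 0.376147; p^2 = 0.376147^2 = 0.141487
  p = 15/109 = 0.137615; p^2 = 0.137615^2 = 0.018938
  p = 34/109 = 0.311927; p^2 = 0.311927^2 = 0.097298
  p = 19/109 = 0.174312; p^2 = 0.174312^2 = 0.030385
sum(p^2) = 0.141487 + 0.018938 + 0.097298 + 0.030385 = 0.288108
D = 1 - 0.288108 = 0.711892 ≈ 0.7119

0.7119


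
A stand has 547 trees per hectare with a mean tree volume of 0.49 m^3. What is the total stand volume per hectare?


V_stand = 547 * 0.49 = 268.03 ≈ 268.0 m^3/ha

268.0 m^3/ha


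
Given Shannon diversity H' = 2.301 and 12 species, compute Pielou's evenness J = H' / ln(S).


ln(12) = 2.48491
J = H' / ln(S) = 2.301 / 2.48491 = 0.925989 ≈ 0.9260

0.9260


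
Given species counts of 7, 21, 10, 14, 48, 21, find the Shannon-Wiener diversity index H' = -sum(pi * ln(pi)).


Total N = 7 + 21 + 10 + 14 + 48 + 21 = 121
Per-species terms:
  p = 7/121 = 0.057851; ln(p) = -2.849885; p*ln(p) = 0.057851 * (-2.849885) = -0.164869
  p = 21/121 = 0.173554; ln(p) = -1.751266; p*ln(p) = 0.173554 * (-1.751266) = -0.303939
  p = 10/121 = 0.082645; ln(p) = -2.493201; p*ln(p) = 0.082645 * (-2.493201) = -0.206051
  p = 14/121 = 0.115702; ln(p) = -2.156737; p*ln(p) = 0.115702 * (-2.156737) = -0.249539
  p = 48/121 = 0.396694; ln(p) = -0.924590; p*ln(p) = 0.396694 * (-0.924590) = -0.366779
  p = 21/121 = 0.173554; ln(p) = -1.751266; p*ln(p) = 0.173554 * (-1.751266) = -0.303939
sum(p*ln(p)) = (-0.164869) + (-0.303939) + (-0.206051) + (-0.249539) + (-0.366779) + (-0.303939) = -1.595116
H' = -(-1.595116) = 1.595116 ≈ 1.5951

1.5951


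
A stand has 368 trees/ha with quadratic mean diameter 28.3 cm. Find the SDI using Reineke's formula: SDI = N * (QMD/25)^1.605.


QMD/25 = 28.3/25 = 1.132
(1.132)^1.605 = exp(1.605 * ln(1.132)) = exp(1.605 * 0.123986) = exp(0.198998) = 1.22018
SDI = 368 * 1.22018 = 449.026 ≈ 449

449


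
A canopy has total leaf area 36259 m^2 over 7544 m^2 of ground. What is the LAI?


LAI = 36259 / 7544 = 4.8063 ≈ 4.81

4.81


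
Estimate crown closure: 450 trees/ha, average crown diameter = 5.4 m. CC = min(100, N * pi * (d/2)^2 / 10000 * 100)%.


(d/2)^2 = (5.4/2)^2 = 2.7^2 = 7.29
Crown area = 3.141593 * 7.29 = 22.9022 m^2
N * area / 10000 * 100 = 450 * 22.9022 / 10000 * 100 = 103.060
CC = min(100, 103.060) = 100%

100%


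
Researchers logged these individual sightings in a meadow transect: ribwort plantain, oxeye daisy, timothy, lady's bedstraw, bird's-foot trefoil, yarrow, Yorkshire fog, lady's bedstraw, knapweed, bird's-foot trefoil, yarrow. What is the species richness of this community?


Total individuals logged = 11
Distinct species (count of individuals): ribwort plantain (1), oxeye daisy (1), timothy (1), lady's bedstraw (2), bird's-foot trefoil (2), yarrow (2), Yorkshire fog (1), knapweed (1)
Species richness = number of distinct species = 8

8


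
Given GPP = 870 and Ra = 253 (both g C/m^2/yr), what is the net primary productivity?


NPP = GPP - Ra = 870 - 253 = 617 g C/m^2/yr

617 g C/m^2/yr


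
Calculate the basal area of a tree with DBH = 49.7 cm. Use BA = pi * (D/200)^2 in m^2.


D/200 = 49.7/200 = 0.2485 m
(D/200)^2 = 0.2485^2 = 0.06175225
BA = 3.141593 * 0.06175225 = 0.194000 ≈ 0.1940 m^2

0.1940 m^2


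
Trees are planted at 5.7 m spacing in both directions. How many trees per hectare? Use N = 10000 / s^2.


N = 10000 / 5.7^2 = 10000 / 32.49 = 307.787 ≈ 308 trees/ha

308 trees/ha


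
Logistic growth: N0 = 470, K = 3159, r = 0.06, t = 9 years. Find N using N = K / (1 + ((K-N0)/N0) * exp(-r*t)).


(K - N0)/N0 = (3159 - 470)/470 = 2689/470 = 5.72128
r*t = 0.06 * 9 = 0.54; exp(-0.54) = 0.582748
5.72128 * 0.582748 = 3.33406
1 + 3.33406 = 4.33406
N = 3159 / 4.33406 = 728.878 ≈ 729

729


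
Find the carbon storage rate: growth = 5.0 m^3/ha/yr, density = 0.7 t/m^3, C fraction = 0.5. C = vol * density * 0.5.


C = 5.0 * 0.7 * 0.5 = 1.75 t C/ha/yr

1.75 t C/ha/yr


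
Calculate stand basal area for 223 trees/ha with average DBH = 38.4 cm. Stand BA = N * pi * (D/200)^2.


(D/200)^2 = (38.4/200)^2 = 0.192^2 = 0.036864
Individual BA = 3.141593 * 0.036864 = 0.115812 m^2
Stand BA = 223 * 0.115812 = 25.8261 ≈ 25.83 m^2/ha

25.83 m^2/ha


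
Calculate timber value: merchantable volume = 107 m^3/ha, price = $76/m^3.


Value = 107 * 76 = $8132/ha

$8132/ha


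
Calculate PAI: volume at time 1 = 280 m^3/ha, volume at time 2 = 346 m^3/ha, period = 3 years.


PAI = (V2 - V1) / period = (346 - 280) / 3 = 66 / 3 = 22.00 m^3/ha/yr

22.00 m^3/ha/yr


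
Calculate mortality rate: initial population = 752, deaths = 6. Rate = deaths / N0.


Mortality rate = 6 / 752 = 0.007979 ≈ 0.0080

0.0080


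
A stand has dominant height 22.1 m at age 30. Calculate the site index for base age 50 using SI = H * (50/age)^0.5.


50/30 = 1.66667
(1.66667)^0.5 = 1.29100
SI = 22.1 * 1.29100 = 28.5311 ≈ 28.5 m

28.5 m


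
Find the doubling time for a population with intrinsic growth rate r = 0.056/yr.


td = ln(2) / 0.056 = 0.693147 / 0.056 = 12.3776 ≈ 12.4 years

12.4 years


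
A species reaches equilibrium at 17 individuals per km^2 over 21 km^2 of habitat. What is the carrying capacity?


K = 17 * 21 = 357 individuals

357 individuals


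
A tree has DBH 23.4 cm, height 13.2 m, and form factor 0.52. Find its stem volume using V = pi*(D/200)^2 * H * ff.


(D/200)^2 = (23.4/200)^2 = 0.117^2 = 0.013689
BA = 3.141593 * 0.013689 = 0.0430053 m^2
V = 0.0430053 * 13.2 * 0.52 = 0.295188 ≈ 0.295 m^3

0.295 m^3


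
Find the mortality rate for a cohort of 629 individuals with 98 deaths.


Mortality rate = 98 / 629 = 0.155803 ≈ 0.1558

0.1558


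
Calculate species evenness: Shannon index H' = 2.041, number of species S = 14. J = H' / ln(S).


ln(14) = 2.63906
J = H' / ln(S) = 2.041 / 2.63906 = 0.773381 ≈ 0.7734

0.7734


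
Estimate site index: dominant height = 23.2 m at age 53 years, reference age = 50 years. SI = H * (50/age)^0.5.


50/53 = 0.943396
(0.943396)^0.5 = 0.971286
SI = 23.2 * 0.971286 = 22.5338 ≈ 22.5 m

22.5 m


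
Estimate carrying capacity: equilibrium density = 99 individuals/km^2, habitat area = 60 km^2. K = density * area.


K = 99 * 60 = 5940 individuals

5940 individuals


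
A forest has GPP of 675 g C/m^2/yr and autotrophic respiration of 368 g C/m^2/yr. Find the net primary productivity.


NPP = GPP - Ra = 675 - 368 = 307 g C/m^2/yr

307 g C/m^2/yr


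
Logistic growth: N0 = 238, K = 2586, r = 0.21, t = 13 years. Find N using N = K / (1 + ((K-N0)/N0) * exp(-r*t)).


(K - N0)/N0 = (2586 - 238)/238 = 2348/238 = 9.86555
r*t = 0.21 * 13 = 2.73; exp(-2.73) = 0.0652193
9.86555 * 0.0652193 = 0.643424
1 + 0.643424 = 1.64342
N = 2586 / 1.64342 = 1573.55 ≈ 1574

1574


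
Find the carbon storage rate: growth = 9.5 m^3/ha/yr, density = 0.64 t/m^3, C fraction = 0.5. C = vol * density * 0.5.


C = 9.5 * 0.64 * 0.5 = 3.04 t C/ha/yr

3.04 t C/ha/yr


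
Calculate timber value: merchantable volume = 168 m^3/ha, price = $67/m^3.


Value = 168 * 67 = $11256/ha

$11256/ha


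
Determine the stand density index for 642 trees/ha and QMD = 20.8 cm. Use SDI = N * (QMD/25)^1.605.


QMD/25 = 20.8/25 = 0.832
(0.832)^1.605 = exp(1.605 * ln(0.832)) = exp(1.605 * (-0.183923)) = exp(-0.295196) = 0.744386
SDI = 642 * 0.744386 = 477.896 ≈ 478

478


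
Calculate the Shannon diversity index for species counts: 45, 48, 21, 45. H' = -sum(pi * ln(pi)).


Total N = 45 + 48 + 21 + 45 = 159
Per-species terms:
  p = 45/159 = 0.283019; ln(p) = -1.262241; p*ln(p) = 0.283019 * (-1.262241) = -0.357238
  p = 48/159 = 0.301887; ln(p) = -1.197703; p*ln(p) = 0.301887 * (-1.197703) = -0.361571
  p = 21/159 = 0.132075; ln(p) = -2.024385; p*ln(p) = 0.132075 * (-2.024385) = -0.267371
  p = 45/159 = 0.283019; ln(p) = -1.262241; p*ln(p) = 0.283019 * (-1.262241) = -0.357238
sum(p*ln(p)) = (-0.357238) + (-0.361571) + (-0.267371) + (-0.357238) = -1.343418
H' = -(-1.343418) = 1.343418 ≈ 1.3434

1.3434


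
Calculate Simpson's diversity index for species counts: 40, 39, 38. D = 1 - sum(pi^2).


Total N = 40 + 39 + 38 = 117
Per-species terms:
  p = 40/117 = 0.341880; p^2 = 0.341880^2 = 0.116882
  p = 39/117 = 0.333333; p^2 = 0.333333^2 = 0.111111
  p = 38/117 = 0.324786; p^2 = 0.324786^2 = 0.105486
sum(p^2) = 0.116882 + 0.111111 + 0.105486 = 0.333479
D = 1 - 0.333479 = 0.666521 ≈ 0.6665

0.6665


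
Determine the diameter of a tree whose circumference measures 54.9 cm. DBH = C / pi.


DBH = C / pi = 54.9 / 3.141593 = 17.4752 ≈ 17.48 cm

17.48 cm


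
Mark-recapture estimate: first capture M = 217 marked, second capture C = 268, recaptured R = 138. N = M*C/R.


N = M * C / R = 217 * 268 / 138 = 58156 / 138 = 421.42 ≈ 421

421 individuals


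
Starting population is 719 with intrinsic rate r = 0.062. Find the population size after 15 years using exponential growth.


r*t = 0.062 * 15 = 0.93
exp(0.93) = 2.53451
N = 719 * 2.53451 = 1822.31 ≈ 1822

1822


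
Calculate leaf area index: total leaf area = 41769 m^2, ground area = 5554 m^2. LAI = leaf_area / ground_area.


LAI = 41769 / 5554 = 7.5205 ≈ 7.52

7.52


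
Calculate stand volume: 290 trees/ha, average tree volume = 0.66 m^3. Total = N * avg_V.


V_stand = 290 * 0.66 = 191.4 m^3/ha

191.4 m^3/ha


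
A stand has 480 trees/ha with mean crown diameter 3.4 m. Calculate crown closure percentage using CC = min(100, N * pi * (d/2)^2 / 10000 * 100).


(d/2)^2 = (3.4/2)^2 = 1.7^2 = 2.89
Crown area = 3.141593 * 2.89 = 9.07920 m^2
N * area / 10000 * 100 = 480 * 9.07920 / 10000 * 100 = 43.5802
CC = min(100, 43.5802) = 43.5802 ≈ 43.6%

43.6%


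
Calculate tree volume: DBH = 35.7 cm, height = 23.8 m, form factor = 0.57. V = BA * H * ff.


(D/200)^2 = (35.7/200)^2 = 0.1785^2 = 0.03186225
BA = 3.141593 * 0.03186225 = 0.100098 m^2
V = 0.100098 * 23.8 * 0.57 = 1.35793 ≈ 1.358 m^3

1.358 m^3


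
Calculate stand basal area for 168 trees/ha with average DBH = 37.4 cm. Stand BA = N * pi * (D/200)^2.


(D/200)^2 = (37.4/200)^2 = 0.187^2 = 0.034969
Individual BA = 3.141593 * 0.034969 = 0.109858 m^2
Stand BA = 168 * 0.109858 = 18.4561 ≈ 18.46 m^2/ha

18.46 m^2/ha


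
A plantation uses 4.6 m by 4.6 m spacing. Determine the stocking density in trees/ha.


N = 10000 / 4.6^2 = 10000 / 21.16 = 472.590 ≈ 473 trees/ha

473 trees/ha


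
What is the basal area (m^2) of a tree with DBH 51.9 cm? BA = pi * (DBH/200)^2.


D/200 = 51.9/200 = 0.2595 m
(D/200)^2 = 0.2595^2 = 0.06734025
BA = 3.141593 * 0.06734025 = 0.211556 ≈ 0.2116 m^2

0.2116 m^2


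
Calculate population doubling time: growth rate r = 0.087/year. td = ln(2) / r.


td = ln(2) / 0.087 = 0.693147 / 0.087 = 7.96721 ≈ 8.0 years

8.0 years


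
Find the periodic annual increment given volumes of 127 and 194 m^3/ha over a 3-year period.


PAI = (V2 - V1) / period = (194 - 127) / 3 = 67 / 3 = 22.3333 ≈ 22.33 m^3/ha/yr

22.33 m^3/ha/yr


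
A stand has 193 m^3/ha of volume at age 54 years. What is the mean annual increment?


MAI = 193 / 54 = 3.5741 ≈ 3.57 m^3/ha/yr

3.57 m^3/ha/yr


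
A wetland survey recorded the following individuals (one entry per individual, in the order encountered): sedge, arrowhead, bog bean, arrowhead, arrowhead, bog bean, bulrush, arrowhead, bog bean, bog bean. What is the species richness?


Total individuals logged = 10
Distinct species (count of individuals): sedge (1), arrowhead (4), bog bean (4), bulrush (1)
Species richness = number of distinct species = 4

4


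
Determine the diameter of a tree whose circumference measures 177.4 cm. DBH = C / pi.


DBH = C / pi = 177.4 / 3.141593 = 56.4682 ≈ 56.47 cm

56.47 cm


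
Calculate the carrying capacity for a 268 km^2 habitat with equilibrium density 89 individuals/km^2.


K = 89 * 268 = 23852 individuals

23852 individuals


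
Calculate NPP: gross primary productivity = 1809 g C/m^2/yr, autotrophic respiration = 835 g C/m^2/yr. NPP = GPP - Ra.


NPP = GPP - Ra = 1809 - 835 = 974 g C/m^2/yr

974 g C/m^2/yr


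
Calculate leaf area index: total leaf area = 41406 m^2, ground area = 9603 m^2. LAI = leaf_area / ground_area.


LAI = 41406 / 9603 = 4.3118 ≈ 4.31

4.31


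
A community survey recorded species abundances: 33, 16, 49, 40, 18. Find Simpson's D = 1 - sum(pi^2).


Total N = 33 + 16 + 49 + 40 + 18 = 156
Per-species terms:
  p = 33/156 = 0.211538; p^2 = 0.211538^2 = 0.044748
  p = 16/156 = 0.102564; p^2 = 0.102564^2 = 0.010519
  p = 49/156 = 0.314103; p^2 = 0.314103^2 = 0.098661
  p = 40/156 = 0.256410; p^2 = 0.256410^2 = 0.065746
  p = 18/156 = 0.115385; p^2 = 0.115385^2 = 0.013314
sum(p^2) = 0.044748 + 0.010519 + 0.098661 + 0.065746 + 0.013314 = 0.232988
D = 1 - 0.232988 = 0.767012 ≈ 0.7670

0.7670


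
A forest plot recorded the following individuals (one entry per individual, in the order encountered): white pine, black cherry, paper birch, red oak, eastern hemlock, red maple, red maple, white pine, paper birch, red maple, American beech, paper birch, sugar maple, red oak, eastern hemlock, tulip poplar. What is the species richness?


Total individuals logged = 16
Distinct species (count of individuals): white pine (2), black cherry (1), paper birch (3), red oak (2), eastern hemlock (2), red maple (3), American beech (1), sugar maple (1), tulip poplar (1)
Species richness = number of distinct species = 9

9


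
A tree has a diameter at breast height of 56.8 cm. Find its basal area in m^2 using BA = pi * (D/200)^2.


D/200 = 56.8/200 = 0.284 m
(D/200)^2 = 0.284^2 = 0.080656
BA = 3.141593 * 0.080656 = 0.253388 ≈ 0.2534 m^2

0.2534 m^2


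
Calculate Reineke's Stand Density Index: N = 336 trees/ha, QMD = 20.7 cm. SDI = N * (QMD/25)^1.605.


QMD/25 = 20.7/25 = 0.828
(0.828)^1.605 = exp(1.605 * ln(0.828)) = exp(1.605 * (-0.188742)) = exp(-0.302931) = 0.738650
SDI = 336 * 0.738650 = 248.186 ≈ 248

248


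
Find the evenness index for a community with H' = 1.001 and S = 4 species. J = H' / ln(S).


ln(4) = 1.38629
J = H' / ln(S) = 1.001 / 1.38629 = 0.722071 ≈ 0.7221

0.7221


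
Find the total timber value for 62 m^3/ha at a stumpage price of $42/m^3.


Value = 62 * 42 = $2604/ha

$2604/ha


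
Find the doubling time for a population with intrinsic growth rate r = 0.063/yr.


td = ln(2) / 0.063 = 0.693147 / 0.063 = 11.0023 ≈ 11.0 years

11.0 years


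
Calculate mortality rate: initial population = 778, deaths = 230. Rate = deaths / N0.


Mortality rate = 230 / 778 = 0.295630 ≈ 0.2956

0.2956


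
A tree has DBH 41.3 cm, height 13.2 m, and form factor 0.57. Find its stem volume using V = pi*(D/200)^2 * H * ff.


(D/200)^2 = (41.3/200)^2 = 0.2065^2 = 0.04264225
BA = 3.141593 * 0.04264225 = 0.133965 m^2
V = 0.133965 * 13.2 * 0.57 = 1.00795 ≈ 1.008 m^3

1.008 m^3


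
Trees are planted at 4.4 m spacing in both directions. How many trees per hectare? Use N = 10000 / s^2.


N = 10000 / 4.4^2 = 10000 / 19.36 = 516.529 ≈ 517 trees/ha

517 trees/ha


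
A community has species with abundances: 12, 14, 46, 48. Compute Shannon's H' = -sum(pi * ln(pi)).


Total N = 12 + 14 + 46 + 48 = 120
Per-species terms:
  p = 12/120 = 0.100000; ln(p) = -2.302585; p*ln(p) = 0.100000 * (-2.302585) = -0.230259
  p = 14/120 = 0.116667; ln(p) = -2.148432; p*ln(p) = 0.116667 * (-2.148432) = -0.250651
  p = 46/120 = 0.383333; ln(p) = -0.958851; p*ln(p) = 0.383333 * (-0.958851) = -0.367559
  p = 48/120 = 0.400000; ln(p) = -0.916291; p*ln(p) = 0.400000 * (-0.916291) = -0.366516
sum(p*ln(p)) = (-0.230259) + (-0.250651) + (-0.367559) + (-0.366516) = -1.214985
H' = -(-1.214985) = 1.214985 ≈ 1.2150

1.2150


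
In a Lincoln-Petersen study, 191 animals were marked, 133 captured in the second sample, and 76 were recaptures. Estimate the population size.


N = M * C / R = 191 * 133 / 76 = 25403 / 76 = 334.25 ≈ 334

334 individuals


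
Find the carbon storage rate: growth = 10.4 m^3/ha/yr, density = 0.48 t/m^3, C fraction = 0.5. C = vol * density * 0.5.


C = 10.4 * 0.48 * 0.5 = 2.496 ≈ 2.50 t C/ha/yr

2.50 t C/ha/yr


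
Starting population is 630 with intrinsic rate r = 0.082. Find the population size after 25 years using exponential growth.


r*t = 0.082 * 25 = 2.05
exp(2.05) = 7.76790
N = 630 * 7.76790 = 4893.78 ≈ 4894

4894


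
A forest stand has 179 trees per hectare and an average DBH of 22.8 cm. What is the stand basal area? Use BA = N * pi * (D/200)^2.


(D/200)^2 = (22.8/200)^2 = 0.114^2 = 0.012996
Individual BA = 3.141593 * 0.012996 = 0.0408281 m^2
Stand BA = 179 * 0.0408281 = 7.30823 ≈ 7.31 m^2/ha

7.31 m^2/ha


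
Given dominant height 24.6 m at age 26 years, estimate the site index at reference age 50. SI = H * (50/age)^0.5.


50/26 = 1.92308
(1.92308)^0.5 = 1.38675
SI = 24.6 * 1.38675 = 34.1141 ≈ 34.1 m

34.1 m


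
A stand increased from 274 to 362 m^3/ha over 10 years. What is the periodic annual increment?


PAI = (V2 - V1) / period = (362 - 274) / 10 = 88 / 10 = 8.80 m^3/ha/yr

8.80 m^3/ha/yr


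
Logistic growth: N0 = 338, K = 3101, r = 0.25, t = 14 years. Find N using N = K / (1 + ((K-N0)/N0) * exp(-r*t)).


(K - N0)/N0 = (3101 - 338)/338 = 2763/338 = 8.17456
r*t = 0.25 * 14 = 3.5; exp(-3.5) = 0.0301974
8.17456 * 0.0301974 = 0.246850
1 + 0.246850 = 1.24685
N = 3101 / 1.24685 = 2487.07 ≈ 2487

2487


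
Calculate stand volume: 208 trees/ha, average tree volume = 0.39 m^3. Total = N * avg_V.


V_stand = 208 * 0.39 = 81.12 ≈ 81.1 m^3/ha

81.1 m^3/ha


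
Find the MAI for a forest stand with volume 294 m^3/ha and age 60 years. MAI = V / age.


MAI = 294 / 60 = 4.90 m^3/ha/yr

4.90 m^3/ha/yr


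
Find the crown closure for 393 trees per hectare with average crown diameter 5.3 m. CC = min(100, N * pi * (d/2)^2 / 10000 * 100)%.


(d/2)^2 = (5.3/2)^2 = 2.65^2 = 7.0225
Crown area = 3.141593 * 7.0225 = 22.0618 m^2
N * area / 10000 * 100 = 393 * 22.0618 / 10000 * 100 = 86.7029
CC = min(100, 86.7029) = 86.7029 ≈ 86.7%

86.7%


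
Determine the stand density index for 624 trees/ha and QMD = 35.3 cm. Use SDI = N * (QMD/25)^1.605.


QMD/25 = 35.3/25 = 1.412
(1.412)^1.605 = exp(1.605 * ln(1.412)) = exp(1.605 * 0.345007) = exp(0.553736) = 1.73974
SDI = 624 * 1.73974 = 1085.60 ≈ 1086

1086


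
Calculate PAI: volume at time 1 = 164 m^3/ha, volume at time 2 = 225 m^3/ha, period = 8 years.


PAI = (V2 - V1) / period = (225 - 164) / 8 = 61 / 8 = 7.6250 ≈ 7.63 m^3/ha/yr

7.63 m^3/ha/yr


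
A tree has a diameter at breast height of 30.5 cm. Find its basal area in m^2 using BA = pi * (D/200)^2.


D/200 = 30.5/200 = 0.1525 m
(D/200)^2 = 0.1525^2 = 0.02325625
BA = 3.141593 * 0.02325625 = 0.0730617 ≈ 0.0731 m^2

0.0731 m^2


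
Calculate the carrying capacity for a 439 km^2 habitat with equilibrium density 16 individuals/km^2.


K = 16 * 439 = 7024 individuals

7024 individuals


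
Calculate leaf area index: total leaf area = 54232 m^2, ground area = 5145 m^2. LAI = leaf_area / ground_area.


LAI = 54232 / 5145 = 10.5407 ≈ 10.54

10.54


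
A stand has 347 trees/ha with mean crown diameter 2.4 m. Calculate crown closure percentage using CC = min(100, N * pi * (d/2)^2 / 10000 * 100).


(d/2)^2 = (2.4/2)^2 = 1.2^2 = 1.44
Crown area = 3.141593 * 1.44 = 4.52389 m^2
N * area / 10000 * 100 = 347 * 4.52389 / 10000 * 100 = 15.6979
CC = min(100, 15.6979) = 15.6979 ≈ 15.7%

15.7%


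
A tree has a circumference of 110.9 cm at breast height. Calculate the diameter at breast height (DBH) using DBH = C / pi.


DBH = C / pi = 110.9 / 3.141593 = 35.3006 ≈ 35.30 cm

35.30 cm


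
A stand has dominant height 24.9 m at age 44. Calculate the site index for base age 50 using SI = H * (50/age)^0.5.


50/44 = 1.13636
(1.13636)^0.5 = 1.06600
SI = 24.9 * 1.06600 = 26.5434 ≈ 26.5 m

26.5 m


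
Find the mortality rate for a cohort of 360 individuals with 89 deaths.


Mortality rate = 89 / 360 = 0.247222 ≈ 0.2472

0.2472


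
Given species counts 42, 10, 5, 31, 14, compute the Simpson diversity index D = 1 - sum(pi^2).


Total N = 42 + 10 + 5 + 31 + 14 = 102
Per-species terms:
  p = 42/102 = 0.411765; p^2 = 0.411765^2 = 0.169550
  p = 10/102 = 0.098039; p^2 = 0.098039^2 = 0.009612
  p = 5/102 = 0.049020; p^2 = 0.049020^2 = 0.002403
  p = 31/102 = 0.303922; p^2 = 0.303922^2 = 0.092369
  p = 14/102 = 0.137255; p^2 = 0.137255^2 = 0.018839
sum(p^2) = 0.169550 + 0.009612 + 0.002403 + 0.092369 + 0.018839 = 0.292773
D = 1 - 0.292773 = 0.707227 ≈ 0.7072

0.7072


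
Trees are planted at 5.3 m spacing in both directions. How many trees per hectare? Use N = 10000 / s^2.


N = 10000 / 5.3^2 = 10000 / 28.09 = 355.999 ≈ 356 trees/ha

356 trees/ha


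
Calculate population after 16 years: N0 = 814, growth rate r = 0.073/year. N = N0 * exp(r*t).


r*t = 0.073 * 16 = 1.168
exp(1.168) = 3.21556
N = 814 * 3.21556 = 2617.47 ≈ 2617

2617


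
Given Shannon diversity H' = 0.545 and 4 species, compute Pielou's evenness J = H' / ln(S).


ln(4) = 1.38629
J = H' / ln(S) = 0.545 / 1.38629 = 0.393136 ≈ 0.3931

0.3931


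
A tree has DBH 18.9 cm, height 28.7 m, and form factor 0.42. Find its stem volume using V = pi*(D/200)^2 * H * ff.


(D/200)^2 = (18.9/200)^2 = 0.0945^2 = 0.00893025
BA = 3.141593 * 0.00893025 = 0.0280552 m^2
V = 0.0280552 * 28.7 * 0.42 = 0.338177 ≈ 0.338 m^3

0.338 m^3


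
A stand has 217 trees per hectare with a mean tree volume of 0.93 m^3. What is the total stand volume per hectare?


V_stand = 217 * 0.93 = 201.81 ≈ 201.8 m^3/ha

201.8 m^3/ha


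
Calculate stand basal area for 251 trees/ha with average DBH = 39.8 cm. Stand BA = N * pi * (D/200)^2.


(D/200)^2 = (39.8/200)^2 = 0.199^2 = 0.039601
Individual BA = 3.141593 * 0.039601 = 0.124410 m^2
Stand BA = 251 * 0.124410 = 31.2269 ≈ 31.23 m^2/ha

31.23 m^2/ha


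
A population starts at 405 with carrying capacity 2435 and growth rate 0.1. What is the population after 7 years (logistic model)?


(K - N0)/N0 = (2435 - 405)/405 = 2030/405 = 5.01235
r*t = 0.1 * 7 = 0.7; exp(-0.7) = 0.496585
5.01235 * 0.496585 = 2.48906
1 + 2.48906 = 3.48906
N = 2435 / 3.48906 = 697.896 ≈ 698

698


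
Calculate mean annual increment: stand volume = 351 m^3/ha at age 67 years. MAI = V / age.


MAI = 351 / 67 = 5.2388 ≈ 5.24 m^3/ha/yr

5.24 m^3/ha/yr


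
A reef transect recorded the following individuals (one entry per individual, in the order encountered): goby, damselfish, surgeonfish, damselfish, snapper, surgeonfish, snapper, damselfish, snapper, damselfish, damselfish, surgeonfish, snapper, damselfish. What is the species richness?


Total individuals logged = 14
Distinct species (count of individuals): goby (1), damselfish (6), surgeonfish (3), snapper (4)
Species richness = number of distinct species = 4

4


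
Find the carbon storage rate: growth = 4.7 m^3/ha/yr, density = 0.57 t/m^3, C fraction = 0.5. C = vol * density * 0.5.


C = 4.7 * 0.57 * 0.5 = 1.3395 ≈ 1.34 t C/ha/yr

1.34 t C/ha/yr


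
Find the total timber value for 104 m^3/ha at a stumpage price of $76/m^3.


Value = 104 * 76 = $7904/ha

$7904/ha


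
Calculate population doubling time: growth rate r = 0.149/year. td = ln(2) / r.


td = ln(2) / 0.149 = 0.693147 / 0.149 = 4.65199 ≈ 4.7 years

4.7 years


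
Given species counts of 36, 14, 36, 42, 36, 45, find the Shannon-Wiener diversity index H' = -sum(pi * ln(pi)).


Total N = 36 + 14 + 36 + 42 + 36 + 45 = 209
Per-species terms:
  p = 36/209 = 0.172249; ln(p) = -1.758814; p*ln(p) = 0.172249 * (-1.758814) = -0.302954
  p = 14/209 = 0.066986; ln(p) = -2.703272; p*ln(p) = 0.066986 * (-2.703272) = -0.181081
  p = 36/209 = 0.172249; ln(p) = -1.758814; p*ln(p) = 0.172249 * (-1.758814) = -0.302954
  p = 42/209 = 0.200957; ln(p) = -1.604664; p*ln(p) = 0.200957 * (-1.604664) = -0.322468
  p = 36/209 = 0.172249; ln(p) = -1.758814; p*ln(p) = 0.172249 * (-1.758814) = -0.302954
  p = 45/209 = 0.215311; ln(p) = -1.535672; p*ln(p) = 0.215311 * (-1.535672) = -0.330647
sum(p*ln(p)) = (-0.302954) + (-0.181081) + (-0.302954) + (-0.322468) + (-0.302954) + (-0.330647) = -1.743058
H' = -(-1.743058) = 1.743058 ≈ 1.7431

1.7431


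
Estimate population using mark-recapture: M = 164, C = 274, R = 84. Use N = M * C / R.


N = M * C / R = 164 * 274 / 84 = 44936 / 84 = 534.95 ≈ 535

535 individuals


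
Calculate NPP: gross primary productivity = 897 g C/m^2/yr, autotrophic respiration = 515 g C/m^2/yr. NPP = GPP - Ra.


NPP = GPP - Ra = 897 - 515 = 382 g C/m^2/yr

382 g C/m^2/yr


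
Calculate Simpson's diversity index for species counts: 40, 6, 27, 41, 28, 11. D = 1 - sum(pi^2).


Total N = 40 + 6 + 27 + 41 + 28 + 11 = 153
Per-species terms:
  p = 40/153 = 0.261438; p^2 = 0.261438^2 = 0.068350
  p = 6/153 = 0.039216; p^2 = 0.039216^2 = 0.001538
  p = 27/153 = 0.176471; p^2 = 0.176471^2 = 0.031142
  p = 41/153 = 0.267974; p^2 = 0.267974^2 = 0.071810
  p = 28/153 = 0.183007; p^2 = 0.183007^2 = 0.033492
  p = 11/153 = 0.071895; p^2 = 0.071895^2 = 0.005169
sum(p^2) = 0.068350 + 0.001538 + 0.031142 + 0.071810 + 0.033492 + 0.005169 = 0.211501
D = 1 - 0.211501 = 0.788499 ≈ 0.7885

0.7885


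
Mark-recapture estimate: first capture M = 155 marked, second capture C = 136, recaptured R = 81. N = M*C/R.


N = M * C / R = 155 * 136 / 81 = 21080 / 81 = 260.25 ≈ 260

260 individuals
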